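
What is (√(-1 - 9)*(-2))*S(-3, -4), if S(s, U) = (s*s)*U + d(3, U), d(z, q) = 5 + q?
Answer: 70*I*√10 ≈ 221.36*I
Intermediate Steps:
S(s, U) = 5 + U + U*s² (S(s, U) = (s*s)*U + (5 + U) = s²*U + (5 + U) = U*s² + (5 + U) = 5 + U + U*s²)
(√(-1 - 9)*(-2))*S(-3, -4) = (√(-1 - 9)*(-2))*(5 - 4 - 4*(-3)²) = (√(-10)*(-2))*(5 - 4 - 4*9) = ((I*√10)*(-2))*(5 - 4 - 36) = -2*I*√10*(-35) = 70*I*√10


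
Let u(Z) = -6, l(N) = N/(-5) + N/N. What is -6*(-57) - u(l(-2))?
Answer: 348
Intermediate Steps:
l(N) = 1 - N/5 (l(N) = N*(-⅕) + 1 = -N/5 + 1 = 1 - N/5)
-6*(-57) - u(l(-2)) = -6*(-57) - 1*(-6) = 342 + 6 = 348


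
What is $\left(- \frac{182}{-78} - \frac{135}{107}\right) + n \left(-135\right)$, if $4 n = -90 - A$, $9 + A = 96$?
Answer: $\frac{7671671}{1284} \approx 5974.8$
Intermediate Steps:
$A = 87$ ($A = -9 + 96 = 87$)
$n = - \frac{177}{4}$ ($n = \frac{-90 - 87}{4} = \frac{1}{4} \left(-177\right) = - \frac{177}{4} \approx -44.25$)
$\left(- \frac{182}{-78} - \frac{135}{107}\right) + n \left(-135\right) = \left(- \frac{182}{-78} - \frac{135}{107}\right) - - \frac{23895}{4} = \left(\left(-182\right) \left(- \frac{1}{78}\right) - \frac{135}{107}\right) + \frac{23895}{4} = \left(\frac{7}{3} - \frac{135}{107}\right) + \frac{23895}{4} = \frac{344}{321} + \frac{23895}{4} = \frac{7671671}{1284}$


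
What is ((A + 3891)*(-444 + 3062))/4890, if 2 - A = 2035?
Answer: 2432122/2445 ≈ 994.73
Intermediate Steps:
A = -2033 (A = 2 - 1*2035 = 2 - 2035 = -2033)
((A + 3891)*(-444 + 3062))/4890 = ((-2033 + 3891)*(-444 + 3062))/4890 = (1858*2618)*(1/4890) = 4864244*(1/4890) = 2432122/2445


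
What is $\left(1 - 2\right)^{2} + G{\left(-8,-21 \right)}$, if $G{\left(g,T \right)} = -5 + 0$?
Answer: $-4$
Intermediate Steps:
$G{\left(g,T \right)} = -5$
$\left(1 - 2\right)^{2} + G{\left(-8,-21 \right)} = \left(1 - 2\right)^{2} - 5 = \left(-1\right)^{2} - 5 = 1 - 5 = -4$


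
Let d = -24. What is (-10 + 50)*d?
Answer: -960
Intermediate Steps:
(-10 + 50)*d = (-10 + 50)*(-24) = 40*(-24) = -960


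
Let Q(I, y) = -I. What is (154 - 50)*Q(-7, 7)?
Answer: 728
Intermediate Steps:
(154 - 50)*Q(-7, 7) = (154 - 50)*(-1*(-7)) = 104*7 = 728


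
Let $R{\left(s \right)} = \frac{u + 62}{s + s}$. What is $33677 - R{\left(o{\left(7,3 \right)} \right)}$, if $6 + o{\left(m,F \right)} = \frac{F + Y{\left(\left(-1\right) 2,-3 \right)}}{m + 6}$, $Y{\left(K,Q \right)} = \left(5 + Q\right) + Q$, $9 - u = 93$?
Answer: $\frac{2559309}{76} \approx 33675.0$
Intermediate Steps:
$u = -84$ ($u = 9 - 93 = -84$)
$Y{\left(K,Q \right)} = 5 + 2 Q$
$o{\left(m,F \right)} = -6 + \frac{-1 + F}{6 + m}$ ($o{\left(m,F \right)} = -6 + \frac{F + \left(5 + 2 \left(-3\right)\right)}{m + 6} = -6 + \frac{F + \left(5 - 6\right)}{6 + m} = -6 + \frac{F - 1}{6 + m} = -6 + \frac{-1 + F}{6 + m}$)
$R{\left(s \right)} = - \frac{11}{s}$ ($R{\left(s \right)} = \frac{-84 + 62}{s + s} = - \frac{22}{2 s} = - 22 \frac{1}{2 s} = - \frac{11}{s}$)
$33677 - R{\left(o{\left(7,3 \right)} \right)} = 33677 - - \frac{11}{\frac{1}{6 + 7} \left(-37 + 3 - 42\right)} = 33677 - - \frac{11}{\frac{1}{13} \left(-37 + 3 - 42\right)} = 33677 - - \frac{11}{\frac{1}{13} \left(-76\right)} = 33677 - - \frac{11}{- \frac{76}{13}} = 33677 - \left(-11\right) \left(- \frac{13}{76}\right) = 33677 - \frac{143}{76} = \frac{2559309}{76}$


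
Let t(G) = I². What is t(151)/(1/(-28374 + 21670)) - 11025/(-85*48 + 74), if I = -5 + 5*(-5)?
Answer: -24170590575/4006 ≈ -6.0336e+6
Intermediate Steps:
I = -30 (I = -5 - 25 = -30)
t(G) = 900 (t(G) = (-30)² = 900)
t(151)/(1/(-28374 + 21670)) - 11025/(-85*48 + 74) = 900/(1/(-28374 + 21670)) - 11025/(-85*48 + 74) = 900/(1/(-6704)) - 11025/(-4080 + 74) = 900/(-1/6704) - 11025/(-4006) = 900*(-6704) - 11025*(-1/4006) = -6033600 + 11025/4006 = -24170590575/4006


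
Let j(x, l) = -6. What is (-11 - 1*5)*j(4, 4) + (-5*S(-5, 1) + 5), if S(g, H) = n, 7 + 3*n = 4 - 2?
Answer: 328/3 ≈ 109.33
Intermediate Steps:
n = -5/3 (n = -7/3 + (4 - 2)/3 = -7/3 + (⅓)*2 = -7/3 + ⅔ = -5/3 ≈ -1.6667)
S(g, H) = -5/3
(-11 - 1*5)*j(4, 4) + (-5*S(-5, 1) + 5) = (-11 - 1*5)*(-6) + (-5*(-5/3) + 5) = (-11 - 5)*(-6) + (25/3 + 5) = -16*(-6) + 40/3 = 96 + 40/3 = 328/3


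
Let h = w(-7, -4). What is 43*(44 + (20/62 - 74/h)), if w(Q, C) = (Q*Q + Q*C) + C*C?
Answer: 174064/93 ≈ 1871.7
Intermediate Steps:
w(Q, C) = C**2 + Q**2 + C*Q (w(Q, C) = (Q**2 + C*Q) + C**2 = C**2 + Q**2 + C*Q)
h = 93 (h = (-4)**2 + (-7)**2 - 4*(-7) = 16 + 49 + 28 = 93)
43*(44 + (20/62 - 74/h)) = 43*(44 + (20/62 - 74/93)) = 43*(44 + (20*(1/62) - 74*1/93)) = 43*(44 + (10/31 - 74/93)) = 43*(44 - 44/93) = 43*(4048/93) = 174064/93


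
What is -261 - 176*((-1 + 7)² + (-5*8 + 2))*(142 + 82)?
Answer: 78587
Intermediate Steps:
-261 - 176*((-1 + 7)² + (-5*8 + 2))*(142 + 82) = -261 - 176*(6² + (-40 + 2))*224 = -261 - 176*(36 - 38)*224 = -261 - (-352)*224 = -261 - 176*(-448) = -261 + 78848 = 78587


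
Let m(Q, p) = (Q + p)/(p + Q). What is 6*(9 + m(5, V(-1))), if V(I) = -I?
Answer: 60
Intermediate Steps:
m(Q, p) = 1 (m(Q, p) = (Q + p)/(Q + p) = 1)
6*(9 + m(5, V(-1))) = 6*(9 + 1) = 6*10 = 60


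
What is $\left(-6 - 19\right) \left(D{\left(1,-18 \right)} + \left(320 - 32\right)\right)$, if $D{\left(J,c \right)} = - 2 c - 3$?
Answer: $-8025$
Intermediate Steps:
$D{\left(J,c \right)} = -3 - 2 c$
$\left(-6 - 19\right) \left(D{\left(1,-18 \right)} + \left(320 - 32\right)\right) = \left(-6 - 19\right) \left(\left(-3 - -36\right) + \left(320 - 32\right)\right) = \left(-6 - 19\right) \left(\left(-3 + 36\right) + \left(320 - 32\right)\right) = - 25 \left(33 + 288\right) = \left(-25\right) 321 = -8025$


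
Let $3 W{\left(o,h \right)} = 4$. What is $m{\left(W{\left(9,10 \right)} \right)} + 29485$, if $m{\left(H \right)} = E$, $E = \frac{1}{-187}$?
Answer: $\frac{5513694}{187} \approx 29485.0$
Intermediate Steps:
$W{\left(o,h \right)} = \frac{4}{3}$ ($W{\left(o,h \right)} = \frac{1}{3} \cdot 4 = \frac{4}{3}$)
$E = - \frac{1}{187} \approx -0.0053476$
$m{\left(H \right)} = - \frac{1}{187}$
$m{\left(W{\left(9,10 \right)} \right)} + 29485 = - \frac{1}{187} + 29485 = \frac{5513694}{187}$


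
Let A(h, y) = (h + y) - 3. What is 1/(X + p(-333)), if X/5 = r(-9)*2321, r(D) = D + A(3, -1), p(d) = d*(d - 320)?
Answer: 1/101399 ≈ 9.8620e-6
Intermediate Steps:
A(h, y) = -3 + h + y
p(d) = d*(-320 + d)
r(D) = -1 + D (r(D) = D + (-3 + 3 - 1) = D - 1 = -1 + D)
X = -116050 (X = 5*((-1 - 9)*2321) = 5*(-10*2321) = 5*(-23210) = -116050)
1/(X + p(-333)) = 1/(-116050 - 333*(-320 - 333)) = 1/(-116050 - 333*(-653)) = 1/(-116050 + 217449) = 1/101399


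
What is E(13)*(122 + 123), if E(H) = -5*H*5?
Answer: -79625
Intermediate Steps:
E(H) = -25*H
E(13)*(122 + 123) = (-25*13)*(122 + 123) = -325*245 = -79625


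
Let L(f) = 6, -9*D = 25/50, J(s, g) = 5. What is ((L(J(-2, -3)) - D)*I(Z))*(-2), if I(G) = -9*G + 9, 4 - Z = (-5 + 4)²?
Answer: 218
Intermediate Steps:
D = -1/18 (D = -25/(9*50) = -⅑*½ = -1/18 ≈ -0.055556)
Z = 3 (Z = 4 - (-5 + 4)² = 4 - 1*(-1)² = 4 - 1*1 = 4 - 1 = 3)
I(G) = 9 - 9*G
((L(J(-2, -3)) - D)*I(Z))*(-2) = ((6 - 1*(-1/18))*(9 - 9*3))*(-2) = ((6 + 1/18)*(9 - 27))*(-2) = ((109/18)*(-18))*(-2) = -109*(-2) = 218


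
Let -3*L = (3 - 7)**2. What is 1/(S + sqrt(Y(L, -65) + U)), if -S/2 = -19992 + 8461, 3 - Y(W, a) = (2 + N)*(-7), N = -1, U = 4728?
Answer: 11531/265925553 - sqrt(4738)/531851106 ≈ 4.3232e-5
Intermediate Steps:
L = -16/3 (L = -(3 - 7)**2/3 = -1/3*(-4)**2 = -1/3*16 = -16/3 ≈ -5.3333)
Y(W, a) = 10 (Y(W, a) = 3 - (2 - 1)*(-7) = 3 - (-7) = 3 - 1*(-7) = 3 + 7 = 10)
S = 23062 (S = -2*(-19992 + 8461) = -2*(-11531) = 23062)
1/(S + sqrt(Y(L, -65) + U)) = 1/(23062 + sqrt(10 + 4728)) = 1/(23062 + sqrt(4738))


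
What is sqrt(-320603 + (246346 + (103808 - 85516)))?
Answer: I*sqrt(55965) ≈ 236.57*I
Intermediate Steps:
sqrt(-320603 + (246346 + (103808 - 85516))) = sqrt(-320603 + (246346 + 18292)) = sqrt(-320603 + 264638) = sqrt(-55965) = I*sqrt(55965)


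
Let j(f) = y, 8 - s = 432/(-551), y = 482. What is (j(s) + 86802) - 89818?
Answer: -2534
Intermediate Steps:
s = 4840/551 (s = 8 - 432/(-551) = 8 - 432*(-1)/551 = 8 - 1*(-432/551) = 8 + 432/551 = 4840/551 ≈ 8.7840)
j(f) = 482
(j(s) + 86802) - 89818 = (482 + 86802) - 89818 = 87284 - 89818 = -2534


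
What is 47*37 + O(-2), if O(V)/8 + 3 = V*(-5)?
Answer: 1795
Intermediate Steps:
O(V) = -24 - 40*V (O(V) = -24 + 8*(V*(-5)) = -24 + 8*(-5*V) = -24 - 40*V)
47*37 + O(-2) = 47*37 + (-24 - 40*(-2)) = 1739 + (-24 + 80) = 1739 + 56 = 1795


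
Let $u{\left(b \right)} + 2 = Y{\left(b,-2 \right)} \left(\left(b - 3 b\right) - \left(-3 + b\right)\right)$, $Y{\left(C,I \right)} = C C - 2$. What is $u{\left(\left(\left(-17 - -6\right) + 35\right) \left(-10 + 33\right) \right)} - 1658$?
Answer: $-503674066$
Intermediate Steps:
$Y{\left(C,I \right)} = -2 + C^{2}$ ($Y{\left(C,I \right)} = C^{2} - 2 = -2 + C^{2}$)
$u{\left(b \right)} = -2 + \left(-2 + b^{2}\right) \left(3 - 3 b\right)$ ($u{\left(b \right)} = -2 + \left(-2 + b^{2}\right) \left(\left(b - 3 b\right) - \left(-3 + b\right)\right) = -2 + \left(-2 + b^{2}\right) \left(- 2 b - \left(-3 + b\right)\right) = -2 + \left(-2 + b^{2}\right) \left(3 - 3 b\right)$)
$u{\left(\left(\left(-17 - -6\right) + 35\right) \left(-10 + 33\right) \right)} - 1658 = \left(-8 + 3 \left(\left(\left(-17 - -6\right) + 35\right) \left(-10 + 33\right)\right)^{2} - 3 \left(\left(-17 - -6\right) + 35\right) \left(-10 + 33\right) \left(-2 + \left(\left(\left(-17 - -6\right) + 35\right) \left(-10 + 33\right)\right)^{2}\right)\right) - 1658 = \left(-8 + 3 \left(\left(\left(-17 + 6\right) + 35\right) 23\right)^{2} - 3 \left(\left(-17 + 6\right) + 35\right) 23 \left(-2 + \left(\left(\left(-17 + 6\right) + 35\right) 23\right)^{2}\right)\right) - 1658 = \left(-8 + 3 \left(\left(-11 + 35\right) 23\right)^{2} - 3 \left(-11 + 35\right) 23 \left(-2 + \left(\left(-11 + 35\right) 23\right)^{2}\right)\right) - 1658 = \left(-8 + 3 \left(24 \cdot 23\right)^{2} - 3 \cdot 24 \cdot 23 \left(-2 + \left(24 \cdot 23\right)^{2}\right)\right) - 1658 = \left(-8 + 3 \cdot 552^{2} - 1656 \left(-2 + 552^{2}\right)\right) - 1658 = \left(-8 + 3 \cdot 304704 - 1656 \left(-2 + 304704\right)\right) - 1658 = \left(-8 + 914112 - 1656 \cdot 304702\right) - 1658 = \left(-8 + 914112 - 504586512\right) - 1658 = -503672408 - 1658 = -503674066$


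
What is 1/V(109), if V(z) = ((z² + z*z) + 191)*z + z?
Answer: 1/2610986 ≈ 3.8300e-7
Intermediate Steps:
V(z) = z + z*(191 + 2*z²) (V(z) = ((z² + z²) + 191)*z + z = (2*z² + 191)*z + z = (191 + 2*z²)*z + z = z*(191 + 2*z²) + z = z + z*(191 + 2*z²))
1/V(109) = 1/(2*109*(96 + 109²)) = 1/(2*109*(96 + 11881)) = 1/(2*109*11977) = 1/2610986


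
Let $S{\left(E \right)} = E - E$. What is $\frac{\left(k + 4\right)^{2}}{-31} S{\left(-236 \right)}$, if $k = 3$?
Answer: $0$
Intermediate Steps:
$S{\left(E \right)} = 0$
$\frac{\left(k + 4\right)^{2}}{-31} S{\left(-236 \right)} = \frac{\left(3 + 4\right)^{2}}{-31} \cdot 0 = 7^{2} \left(- \frac{1}{31}\right) 0 = 49 \left(- \frac{1}{31}\right) 0 = \left(- \frac{49}{31}\right) 0 = 0$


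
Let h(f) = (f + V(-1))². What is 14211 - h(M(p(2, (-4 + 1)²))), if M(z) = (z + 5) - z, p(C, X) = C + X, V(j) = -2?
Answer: 14202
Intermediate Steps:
M(z) = 5 (M(z) = (5 + z) - z = 5)
h(f) = (-2 + f)² (h(f) = (f - 2)² = (-2 + f)²)
14211 - h(M(p(2, (-4 + 1)²))) = 14211 - (-2 + 5)² = 14211 - 1*3² = 14211 - 1*9 = 14211 - 9 = 14202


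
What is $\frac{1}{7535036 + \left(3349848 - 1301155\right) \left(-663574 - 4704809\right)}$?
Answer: $- \frac{1}{10998161138383} \approx -9.0924 \cdot 10^{-14}$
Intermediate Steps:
$\frac{1}{7535036 + \left(3349848 - 1301155\right) \left(-663574 - 4704809\right)} = \frac{1}{7535036 + 2048693 \left(-5368383\right)} = \frac{1}{7535036 - 10998168673419} = \frac{1}{-10998161138383} = - \frac{1}{10998161138383}$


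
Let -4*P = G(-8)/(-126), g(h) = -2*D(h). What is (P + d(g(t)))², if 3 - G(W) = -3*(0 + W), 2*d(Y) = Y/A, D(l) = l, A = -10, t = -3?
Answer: 1681/14400 ≈ 0.11674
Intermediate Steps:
g(h) = -2*h
d(Y) = -Y/20 (d(Y) = (Y/(-10))/2 = (Y*(-⅒))/2 = (-Y/10)/2 = -Y/20)
G(W) = 3 + 3*W (G(W) = 3 - (-3)*(0 + W) = 3 - (-3)*W = 3 + 3*W)
P = -1/24 (P = -(3 + 3*(-8))/(4*(-126)) = -(3 - 24)*(-1)/(4*126) = -(-21)*(-1)/(4*126) = -¼*⅙ = -1/24 ≈ -0.041667)
(P + d(g(t)))² = (-1/24 - (-1)*(-3)/10)² = (-1/24 - 1/20*6)² = (-1/24 - 3/10)² = (-41/120)² = 1681/14400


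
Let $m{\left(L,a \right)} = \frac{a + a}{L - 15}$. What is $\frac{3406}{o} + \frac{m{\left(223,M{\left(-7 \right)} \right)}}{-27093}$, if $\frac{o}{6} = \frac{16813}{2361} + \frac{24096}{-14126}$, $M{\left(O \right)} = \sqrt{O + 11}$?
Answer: $\frac{13336412633677457}{127224781416876} \approx 104.83$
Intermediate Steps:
$M{\left(O \right)} = \sqrt{11 + O}$
$o = \frac{180609782}{5558581}$ ($o = 6 \left(\frac{16813}{2361} + \frac{24096}{-14126}\right) = 6 \left(16813 \cdot \frac{1}{2361} + 24096 \left(- \frac{1}{14126}\right)\right) = 6 \left(\frac{16813}{2361} - \frac{12048}{7063}\right) = 6 \cdot \frac{90304891}{16675743} = \frac{180609782}{5558581} \approx 32.492$)
$m{\left(L,a \right)} = \frac{2 a}{-15 + L}$
$\frac{3406}{o} + \frac{m{\left(223,M{\left(-7 \right)} \right)}}{-27093} = \frac{3406}{\frac{180609782}{5558581}} + \frac{2 \sqrt{11 - 7} \frac{1}{-15 + 223}}{-27093} = 3406 \cdot \frac{5558581}{180609782} + \frac{2 \sqrt{4}}{208} \left(- \frac{1}{27093}\right) = \frac{9466263443}{90304891} + 2 \cdot 2 \cdot \frac{1}{208} \left(- \frac{1}{27093}\right) = \frac{9466263443}{90304891} + \frac{1}{52} \left(- \frac{1}{27093}\right) = \frac{9466263443}{90304891} - \frac{1}{1408836} = \frac{13336412633677457}{127224781416876}$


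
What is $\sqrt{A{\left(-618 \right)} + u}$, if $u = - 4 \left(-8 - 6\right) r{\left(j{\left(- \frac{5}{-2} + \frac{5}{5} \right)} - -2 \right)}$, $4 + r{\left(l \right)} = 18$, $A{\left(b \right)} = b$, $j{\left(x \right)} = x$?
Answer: $\sqrt{166} \approx 12.884$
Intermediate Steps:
$r{\left(l \right)} = 14$ ($r{\left(l \right)} = -4 + 18 = 14$)
$u = 784$ ($u = - 4 \left(-8 - 6\right) 14 = \left(-4\right) \left(-14\right) 14 = 56 \cdot 14 = 784$)
$\sqrt{A{\left(-618 \right)} + u} = \sqrt{-618 + 784} = \sqrt{166}$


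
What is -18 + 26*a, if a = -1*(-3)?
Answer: 60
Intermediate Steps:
a = 3
-18 + 26*a = -18 + 26*3 = -18 + 78 = 60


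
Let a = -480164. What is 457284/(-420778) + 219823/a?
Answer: -156033998435/101021223796 ≈ -1.5446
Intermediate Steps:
457284/(-420778) + 219823/a = 457284/(-420778) + 219823/(-480164) = 457284*(-1/420778) + 219823*(-1/480164) = -228642/210389 - 219823/480164 = -156033998435/101021223796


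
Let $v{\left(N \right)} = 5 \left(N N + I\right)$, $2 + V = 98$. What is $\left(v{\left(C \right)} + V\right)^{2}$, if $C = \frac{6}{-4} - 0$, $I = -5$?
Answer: $\frac{108241}{16} \approx 6765.1$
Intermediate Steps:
$V = 96$ ($V = -2 + 98 = 96$)
$C = - \frac{3}{2}$ ($C = 6 \left(- \frac{1}{4}\right) + 0 = - \frac{3}{2} + 0 = - \frac{3}{2} \approx -1.5$)
$v{\left(N \right)} = -25 + 5 N^{2}$ ($v{\left(N \right)} = 5 \left(N N - 5\right) = 5 \left(N^{2} - 5\right) = 5 \left(-5 + N^{2}\right) = -25 + 5 N^{2}$)
$\left(v{\left(C \right)} + V\right)^{2} = \left(\left(-25 + 5 \left(- \frac{3}{2}\right)^{2}\right) + 96\right)^{2} = \left(\left(-25 + 5 \cdot \frac{9}{4}\right) + 96\right)^{2} = \left(\left(-25 + \frac{45}{4}\right) + 96\right)^{2} = \left(- \frac{55}{4} + 96\right)^{2} = \left(\frac{329}{4}\right)^{2} = \frac{108241}{16}$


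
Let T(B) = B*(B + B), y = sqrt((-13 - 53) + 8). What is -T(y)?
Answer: 116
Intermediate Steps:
y = I*sqrt(58) (y = sqrt(-66 + 8) = sqrt(-58) = I*sqrt(58) ≈ 7.6158*I)
T(B) = 2*B**2 (T(B) = B*(2*B) = 2*B**2)
-T(y) = -2*(I*sqrt(58))**2 = -2*(-58) = -1*(-116) = 116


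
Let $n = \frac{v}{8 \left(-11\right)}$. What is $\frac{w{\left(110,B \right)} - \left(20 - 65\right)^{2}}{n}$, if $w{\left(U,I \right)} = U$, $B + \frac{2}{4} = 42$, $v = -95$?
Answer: $- \frac{33704}{19} \approx -1773.9$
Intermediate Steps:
$B = \frac{83}{2}$ ($B = - \frac{1}{2} + 42 = \frac{83}{2} \approx 41.5$)
$n = \frac{95}{88}$ ($n = \frac{1}{8 \left(-11\right)} \left(-95\right) = \frac{1}{-88} \left(-95\right) = \left(- \frac{1}{88}\right) \left(-95\right) = \frac{95}{88} \approx 1.0795$)
$\frac{w{\left(110,B \right)} - \left(20 - 65\right)^{2}}{n} = \frac{110 - \left(20 - 65\right)^{2}}{\frac{95}{88}} = \left(110 - \left(-45\right)^{2}\right) \frac{88}{95} = \left(110 - 2025\right) \frac{88}{95} = \left(-1915\right) \frac{88}{95} = - \frac{33704}{19}$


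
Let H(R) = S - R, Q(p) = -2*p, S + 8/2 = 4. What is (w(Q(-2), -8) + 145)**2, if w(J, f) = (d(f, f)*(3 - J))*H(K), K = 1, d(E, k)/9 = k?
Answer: 5329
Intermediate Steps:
d(E, k) = 9*k
S = 0 (S = -4 + 4 = 0)
H(R) = -R (H(R) = 0 - R = -R)
w(J, f) = -9*f*(3 - J) (w(J, f) = ((9*f)*(3 - J))*(-1*1) = (9*f*(3 - J))*(-1) = -9*f*(3 - J))
(w(Q(-2), -8) + 145)**2 = (9*(-8)*(-3 - 2*(-2)) + 145)**2 = (9*(-8)*(-3 + 4) + 145)**2 = (9*(-8)*1 + 145)**2 = (-72 + 145)**2 = 73**2 = 5329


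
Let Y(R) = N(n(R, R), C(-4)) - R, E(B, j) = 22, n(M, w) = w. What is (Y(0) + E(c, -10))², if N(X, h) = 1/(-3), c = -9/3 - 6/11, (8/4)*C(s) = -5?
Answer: 4225/9 ≈ 469.44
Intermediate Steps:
C(s) = -5/2 (C(s) = (½)*(-5) = -5/2)
c = -39/11 (c = -9*⅓ - 6*1/11 = -3 - 6/11 = -39/11 ≈ -3.5455)
N(X, h) = -⅓
Y(R) = -⅓ - R
(Y(0) + E(c, -10))² = ((-⅓ - 1*0) + 22)² = ((-⅓ + 0) + 22)² = (-⅓ + 22)² = (65/3)² = 4225/9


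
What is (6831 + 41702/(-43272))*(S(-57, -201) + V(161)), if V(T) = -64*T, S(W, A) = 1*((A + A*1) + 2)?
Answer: -131815001180/1803 ≈ -7.3109e+7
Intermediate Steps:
S(W, A) = 2 + 2*A (S(W, A) = 1*((A + A) + 2) = 1*(2*A + 2) = 1*(2 + 2*A) = 2 + 2*A)
(6831 + 41702/(-43272))*(S(-57, -201) + V(161)) = (6831 + 41702/(-43272))*((2 + 2*(-201)) - 64*161) = (6831 + 41702*(-1/43272))*((2 - 402) - 10304) = (6831 - 20851/21636)*(-400 - 10304) = (147774665/21636)*(-10704) = -131815001180/1803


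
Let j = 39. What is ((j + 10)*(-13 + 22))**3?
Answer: 85766121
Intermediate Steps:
((j + 10)*(-13 + 22))**3 = ((39 + 10)*(-13 + 22))**3 = (49*9)**3 = 441**3 = 85766121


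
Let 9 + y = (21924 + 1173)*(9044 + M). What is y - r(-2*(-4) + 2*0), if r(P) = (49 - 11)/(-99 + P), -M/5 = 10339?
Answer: -89645024158/91 ≈ -9.8511e+8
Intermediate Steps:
M = -51695 (M = -5*10339 = -51695)
r(P) = 38/(-99 + P)
y = -985110156 (y = -9 + (21924 + 1173)*(9044 - 51695) = -9 + 23097*(-42651) = -9 - 985110147 = -985110156)
y - r(-2*(-4) + 2*0) = -985110156 - 38/(-99 + (-2*(-4) + 2*0)) = -985110156 - 38/(-99 + (8 + 0)) = -985110156 - 38/(-99 + 8) = -985110156 - 38/(-91) = -985110156 - 38*(-1)/91 = -985110156 - 1*(-38/91) = -985110156 + 38/91 = -89645024158/91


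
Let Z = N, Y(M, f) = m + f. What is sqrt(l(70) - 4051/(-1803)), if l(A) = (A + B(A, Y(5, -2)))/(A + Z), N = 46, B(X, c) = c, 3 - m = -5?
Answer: 2*sqrt(1983455058)/52287 ≈ 1.7035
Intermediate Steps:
m = 8 (m = 3 - 1*(-5) = 3 + 5 = 8)
Y(M, f) = 8 + f
Z = 46
l(A) = (6 + A)/(46 + A) (l(A) = (A + (8 - 2))/(A + 46) = (A + 6)/(46 + A) = (6 + A)/(46 + A))
sqrt(l(70) - 4051/(-1803)) = sqrt((6 + 70)/(46 + 70) - 4051/(-1803)) = sqrt(76/116 - 4051*(-1/1803)) = sqrt((1/116)*76 + 4051/1803) = sqrt(19/29 + 4051/1803) = sqrt(151736/52287) = 2*sqrt(1983455058)/52287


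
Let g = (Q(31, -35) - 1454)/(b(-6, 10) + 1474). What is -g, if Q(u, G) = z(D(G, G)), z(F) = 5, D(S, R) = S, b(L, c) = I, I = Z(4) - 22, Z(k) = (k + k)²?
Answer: 1449/1516 ≈ 0.95580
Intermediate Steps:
Z(k) = 4*k² (Z(k) = (2*k)² = 4*k²)
I = 42 (I = 4*4² - 22 = 4*16 - 22 = 64 - 22 = 42)
b(L, c) = 42
Q(u, G) = 5
g = -1449/1516 (g = (5 - 1454)/(42 + 1474) = -1449/1516 ≈ -0.95580)
-g = -1*(-1449/1516) = 1449/1516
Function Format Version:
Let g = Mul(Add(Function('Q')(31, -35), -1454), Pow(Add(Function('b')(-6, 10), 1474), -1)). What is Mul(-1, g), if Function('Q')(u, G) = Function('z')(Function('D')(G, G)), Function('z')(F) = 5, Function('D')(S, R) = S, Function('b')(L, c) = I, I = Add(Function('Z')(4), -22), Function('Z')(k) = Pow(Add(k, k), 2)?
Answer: Rational(1449, 1516) ≈ 0.95580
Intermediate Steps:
Function('Z')(k) = Mul(4, Pow(k, 2)) (Function('Z')(k) = Pow(Mul(2, k), 2) = Mul(4, Pow(k, 2)))
I = 42 (I = Add(Mul(4, Pow(4, 2)), -22) = Add(Mul(4, 16), -22) = Add(64, -22) = 42)
Function('b')(L, c) = 42
Function('Q')(u, G) = 5
g = Rational(-1449, 1516) (g = Mul(Add(5, -1454), Pow(Add(42, 1474), -1)) = Mul(-1449, Pow(1516, -1)) = Mul(-1449, Rational(1, 1516)) = Rational(-1449, 1516) ≈ -0.95580)
Mul(-1, g) = Mul(-1, Rational(-1449, 1516)) = Rational(1449, 1516)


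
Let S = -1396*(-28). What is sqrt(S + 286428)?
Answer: 2*sqrt(81379) ≈ 570.54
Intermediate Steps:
S = 39088
sqrt(S + 286428) = sqrt(39088 + 286428) = sqrt(325516) = 2*sqrt(81379)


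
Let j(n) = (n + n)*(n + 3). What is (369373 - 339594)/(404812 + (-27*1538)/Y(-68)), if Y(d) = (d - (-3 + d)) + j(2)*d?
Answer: 40410103/549371410 ≈ 0.073557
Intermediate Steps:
j(n) = 2*n*(3 + n) (j(n) = (2*n)*(3 + n) = 2*n*(3 + n))
Y(d) = 3 + 20*d (Y(d) = (d - (-3 + d)) + (2*2*(3 + 2))*d = (d + (3 - d)) + (2*2*5)*d = 3 + 20*d)
(369373 - 339594)/(404812 + (-27*1538)/Y(-68)) = (369373 - 339594)/(404812 + (-27*1538)/(3 + 20*(-68))) = 29779/(404812 - 41526/(3 - 1360)) = 29779/(404812 - 41526/(-1357)) = 29779/(404812 - 41526*(-1/1357)) = 29779/(404812 + 41526/1357) = 29779/(549371410/1357) = 29779*(1357/549371410) = 40410103/549371410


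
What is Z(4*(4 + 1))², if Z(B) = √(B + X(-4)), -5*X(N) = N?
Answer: 104/5 ≈ 20.800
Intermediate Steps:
X(N) = -N/5
Z(B) = √(⅘ + B) (Z(B) = √(B - ⅕*(-4)) = √(B + ⅘) = √(⅘ + B))
Z(4*(4 + 1))² = (√(20 + 25*(4*(4 + 1)))/5)² = (√(20 + 25*(4*5))/5)² = (√(20 + 25*20)/5)² = (√(20 + 500)/5)² = (√520/5)² = ((2*√130)/5)² = (2*√130/5)² = 104/5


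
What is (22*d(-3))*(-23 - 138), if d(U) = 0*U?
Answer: 0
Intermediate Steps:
d(U) = 0
(22*d(-3))*(-23 - 138) = (22*0)*(-23 - 138) = 0*(-161) = 0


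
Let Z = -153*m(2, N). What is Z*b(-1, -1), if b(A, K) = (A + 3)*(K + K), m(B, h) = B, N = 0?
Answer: 1224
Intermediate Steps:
b(A, K) = 2*K*(3 + A) (b(A, K) = (3 + A)*(2*K) = 2*K*(3 + A))
Z = -306 (Z = -153*2 = -306)
Z*b(-1, -1) = -612*(-1)*(3 - 1) = -612*(-1)*2 = -306*(-4) = 1224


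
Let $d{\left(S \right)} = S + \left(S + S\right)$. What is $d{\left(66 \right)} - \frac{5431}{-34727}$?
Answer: $\frac{6881377}{34727} \approx 198.16$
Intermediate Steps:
$d{\left(S \right)} = 3 S$ ($d{\left(S \right)} = S + 2 S = 3 S$)
$d{\left(66 \right)} - \frac{5431}{-34727} = 3 \cdot 66 - \frac{5431}{-34727} = 198 - 5431 \left(- \frac{1}{34727}\right) = 198 - - \frac{5431}{34727} = 198 + \frac{5431}{34727} = \frac{6881377}{34727}$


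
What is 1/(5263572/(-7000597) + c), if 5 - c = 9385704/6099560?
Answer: 5337570179665/14461475336624 ≈ 0.36909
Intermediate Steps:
c = 2639012/762445 (c = 5 - 9385704/6099560 = 5 - 1*1173213/762445 = 5 - 1173213/762445 = 2639012/762445 ≈ 3.4613)
1/(5263572/(-7000597) + c) = 1/(5263572/(-7000597) + 2639012/762445) = 1/(5263572*(-1/7000597) + 2639012/762445) = 1/(-5263572/7000597 + 2639012/762445) = 1/(14461475336624/5337570179665) = 5337570179665/14461475336624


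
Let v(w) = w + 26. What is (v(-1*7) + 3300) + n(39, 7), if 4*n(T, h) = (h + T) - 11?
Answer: 13311/4 ≈ 3327.8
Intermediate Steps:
v(w) = 26 + w
n(T, h) = -11/4 + T/4 + h/4 (n(T, h) = ((h + T) - 11)/4 = ((T + h) - 11)/4 = (-11 + T + h)/4 = -11/4 + T/4 + h/4)
(v(-1*7) + 3300) + n(39, 7) = ((26 - 1*7) + 3300) + (-11/4 + (¼)*39 + (¼)*7) = ((26 - 7) + 3300) + (-11/4 + 39/4 + 7/4) = (19 + 3300) + 35/4 = 3319 + 35/4 = 13311/4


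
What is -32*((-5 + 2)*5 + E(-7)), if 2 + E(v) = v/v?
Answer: 512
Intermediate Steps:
E(v) = -1 (E(v) = -2 + v/v = -2 + 1 = -1)
-32*((-5 + 2)*5 + E(-7)) = -32*((-5 + 2)*5 - 1) = -32*(-3*5 - 1) = -32*(-15 - 1) = -32*(-16) = 512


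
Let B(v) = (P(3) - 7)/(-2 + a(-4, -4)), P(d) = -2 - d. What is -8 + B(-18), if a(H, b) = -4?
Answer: -6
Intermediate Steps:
B(v) = 2 (B(v) = ((-2 - 1*3) - 7)/(-2 - 4) = ((-2 - 3) - 7)/(-6) = (-5 - 7)*(-⅙) = -12*(-⅙) = 2)
-8 + B(-18) = -8 + 2 = -6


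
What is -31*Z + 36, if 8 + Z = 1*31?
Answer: -677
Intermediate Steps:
Z = 23 (Z = -8 + 1*31 = -8 + 31 = 23)
-31*Z + 36 = -31*23 + 36 = -713 + 36 = -677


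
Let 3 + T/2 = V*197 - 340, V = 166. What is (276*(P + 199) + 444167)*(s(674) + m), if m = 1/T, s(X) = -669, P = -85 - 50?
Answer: -19995592460371/64718 ≈ -3.0896e+8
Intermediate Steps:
T = 64718 (T = -6 + 2*(166*197 - 340) = -6 + 2*(32702 - 340) = -6 + 2*32362 = -6 + 64724 = 64718)
P = -135
m = 1/64718 ≈ 1.5452e-5
(276*(P + 199) + 444167)*(s(674) + m) = (276*(-135 + 199) + 444167)*(-669 + 1/64718) = (276*64 + 444167)*(-43296341/64718) = (17664 + 444167)*(-43296341/64718) = 461831*(-43296341/64718) = -19995592460371/64718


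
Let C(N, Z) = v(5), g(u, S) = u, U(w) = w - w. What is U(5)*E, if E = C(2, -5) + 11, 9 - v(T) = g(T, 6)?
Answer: 0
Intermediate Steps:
U(w) = 0
v(T) = 9 - T
C(N, Z) = 4 (C(N, Z) = 9 - 1*5 = 9 - 5 = 4)
E = 15 (E = 4 + 11 = 15)
U(5)*E = 0*15 = 0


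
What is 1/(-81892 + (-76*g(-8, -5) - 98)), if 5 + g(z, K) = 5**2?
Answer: -1/83510 ≈ -1.1975e-5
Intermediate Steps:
g(z, K) = 20 (g(z, K) = -5 + 5**2 = -5 + 25 = 20)
1/(-81892 + (-76*g(-8, -5) - 98)) = 1/(-81892 + (-76*20 - 98)) = 1/(-81892 + (-1520 - 98)) = 1/(-81892 - 1618) = 1/(-83510) = -1/83510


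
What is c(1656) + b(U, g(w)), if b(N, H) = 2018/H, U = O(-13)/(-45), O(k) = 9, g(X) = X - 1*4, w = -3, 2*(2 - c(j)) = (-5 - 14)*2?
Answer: -1871/7 ≈ -267.29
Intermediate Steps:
c(j) = 21 (c(j) = 2 - (-5 - 14)*2/2 = 2 - (-19)*2/2 = 2 - ½*(-38) = 2 + 19 = 21)
g(X) = -4 + X (g(X) = X - 4 = -4 + X)
U = -⅕ (U = 9/(-45) = 9*(-1/45) = -⅕ ≈ -0.20000)
c(1656) + b(U, g(w)) = 21 + 2018/(-4 - 3) = 21 + 2018/(-7) = 21 + 2018*(-⅐) = 21 - 2018/7 = -1871/7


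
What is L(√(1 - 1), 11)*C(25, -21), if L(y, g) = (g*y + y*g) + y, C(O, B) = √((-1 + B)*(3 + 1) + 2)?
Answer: 0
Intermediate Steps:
C(O, B) = √(-2 + 4*B) (C(O, B) = √((-1 + B)*4 + 2) = √((-4 + 4*B) + 2) = √(-2 + 4*B))
L(y, g) = y + 2*g*y (L(y, g) = (g*y + g*y) + y = 2*g*y + y = y + 2*g*y)
L(√(1 - 1), 11)*C(25, -21) = (√(1 - 1)*(1 + 2*11))*√(-2 + 4*(-21)) = (√0*(1 + 22))*√(-2 - 84) = (0*23)*√(-86) = 0*(I*√86) = 0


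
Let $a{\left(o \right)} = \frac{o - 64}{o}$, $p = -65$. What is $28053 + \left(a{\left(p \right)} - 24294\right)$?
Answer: $\frac{244464}{65} \approx 3761.0$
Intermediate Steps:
$a{\left(o \right)} = \frac{-64 + o}{o}$
$28053 + \left(a{\left(p \right)} - 24294\right) = 28053 - \left(24294 - \frac{-64 - 65}{-65}\right) = 28053 - \frac{1578981}{65} = \frac{244464}{65}$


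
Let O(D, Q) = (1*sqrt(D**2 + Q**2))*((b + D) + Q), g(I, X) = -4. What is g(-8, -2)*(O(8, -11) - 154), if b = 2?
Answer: 616 + 4*sqrt(185) ≈ 670.41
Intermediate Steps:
O(D, Q) = sqrt(D**2 + Q**2)*(2 + D + Q) (O(D, Q) = (1*sqrt(D**2 + Q**2))*((2 + D) + Q) = sqrt(D**2 + Q**2)*(2 + D + Q))
g(-8, -2)*(O(8, -11) - 154) = -4*(sqrt(8**2 + (-11)**2)*(2 + 8 - 11) - 154) = -4*(sqrt(64 + 121)*(-1) - 154) = -4*(sqrt(185)*(-1) - 154) = -4*(-sqrt(185) - 154) = -4*(-154 - sqrt(185)) = 616 + 4*sqrt(185)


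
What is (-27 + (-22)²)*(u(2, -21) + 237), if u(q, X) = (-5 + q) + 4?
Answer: 108766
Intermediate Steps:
u(q, X) = -1 + q
(-27 + (-22)²)*(u(2, -21) + 237) = (-27 + (-22)²)*((-1 + 2) + 237) = (-27 + 484)*(1 + 237) = 457*238 = 108766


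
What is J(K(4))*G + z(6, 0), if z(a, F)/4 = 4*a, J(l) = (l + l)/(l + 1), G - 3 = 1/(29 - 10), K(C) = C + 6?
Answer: 21224/209 ≈ 101.55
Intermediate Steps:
K(C) = 6 + C
G = 58/19 (G = 3 + 1/(29 - 10) = 3 + 1/19 = 58/19 ≈ 3.0526)
J(l) = 2*l/(1 + l) (J(l) = (2*l)/(1 + l) = 2*l/(1 + l))
z(a, F) = 16*a (z(a, F) = 4*(4*a) = 16*a)
J(K(4))*G + z(6, 0) = (2*(6 + 4)/(1 + (6 + 4)))*(58/19) + 16*6 = (2*10/(1 + 10))*(58/19) + 96 = (2*10/11)*(58/19) + 96 = (2*10*(1/11))*(58/19) + 96 = (20/11)*(58/19) + 96 = 1160/209 + 96 = 21224/209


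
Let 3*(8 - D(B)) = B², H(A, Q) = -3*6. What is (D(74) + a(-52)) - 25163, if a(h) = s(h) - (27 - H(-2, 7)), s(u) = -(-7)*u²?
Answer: -24292/3 ≈ -8097.3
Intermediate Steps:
H(A, Q) = -18
D(B) = 8 - B²/3
s(u) = 7*u²
a(h) = -45 + 7*h² (a(h) = 7*h² - (27 - 1*(-18)) = 7*h² - (27 + 18) = 7*h² - 1*45 = 7*h² - 45 = -45 + 7*h²)
(D(74) + a(-52)) - 25163 = ((8 - ⅓*74²) + (-45 + 7*(-52)²)) - 25163 = ((8 - ⅓*5476) + (-45 + 7*2704)) - 25163 = ((8 - 5476/3) + (-45 + 18928)) - 25163 = (-5452/3 + 18883) - 25163 = 51197/3 - 25163 = -24292/3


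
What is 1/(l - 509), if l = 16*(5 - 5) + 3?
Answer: -1/506 ≈ -0.0019763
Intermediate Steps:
l = 3 (l = 16*0 + 3 = 0 + 3 = 3)
1/(l - 509) = 1/(3 - 509) = 1/(-506) = -1/506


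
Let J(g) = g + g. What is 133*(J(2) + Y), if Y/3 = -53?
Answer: -20615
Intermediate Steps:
Y = -159 (Y = 3*(-53) = -159)
J(g) = 2*g
133*(J(2) + Y) = 133*(2*2 - 159) = 133*(4 - 159) = 133*(-155) = -20615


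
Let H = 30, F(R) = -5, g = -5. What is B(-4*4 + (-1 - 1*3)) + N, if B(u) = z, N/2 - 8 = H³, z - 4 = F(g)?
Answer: 54015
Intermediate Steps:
z = -1 (z = 4 - 5 = -1)
N = 54016 (N = 16 + 2*30³ = 16 + 2*27000 = 16 + 54000 = 54016)
B(u) = -1
B(-4*4 + (-1 - 1*3)) + N = -1 + 54016 = 54015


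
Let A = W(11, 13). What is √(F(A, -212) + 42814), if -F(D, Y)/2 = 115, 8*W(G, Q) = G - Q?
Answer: 2*√10646 ≈ 206.36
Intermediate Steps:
W(G, Q) = -Q/8 + G/8 (W(G, Q) = (G - Q)/8 = -Q/8 + G/8)
A = -¼ (A = -⅛*13 + (⅛)*11 = -13/8 + 11/8 = -¼ ≈ -0.25000)
F(D, Y) = -230 (F(D, Y) = -2*115 = -230)
√(F(A, -212) + 42814) = √(-230 + 42814) = √42584 = 2*√10646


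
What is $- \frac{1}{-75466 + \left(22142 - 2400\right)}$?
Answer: $\frac{1}{55724} \approx 1.7946 \cdot 10^{-5}$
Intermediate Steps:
$- \frac{1}{-75466 + \left(22142 - 2400\right)} = - \frac{1}{-75466 + 19742} = - \frac{1}{-55724} = \left(-1\right) \left(- \frac{1}{55724}\right) = \frac{1}{55724}$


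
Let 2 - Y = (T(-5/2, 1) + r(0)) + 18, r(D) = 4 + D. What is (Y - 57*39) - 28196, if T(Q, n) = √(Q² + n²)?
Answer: -30439 - √29/2 ≈ -30442.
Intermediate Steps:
Y = -20 - √29/2 (Y = 2 - ((√((-5/2)² + 1²) + (4 + 0)) + 18) = 2 - ((√((-5*½)² + 1) + 4) + 18) = 2 - ((√((-5/2)² + 1) + 4) + 18) = 2 - ((√(25/4 + 1) + 4) + 18) = 2 - ((√(29/4) + 4) + 18) = 2 - ((√29/2 + 4) + 18) = 2 - ((4 + √29/2) + 18) = 2 - (22 + √29/2) = 2 + (-22 - √29/2) = -20 - √29/2 ≈ -22.693)
(Y - 57*39) - 28196 = ((-20 - √29/2) - 57*39) - 28196 = ((-20 - √29/2) - 2223) - 28196 = (-2243 - √29/2) - 28196 = -30439 - √29/2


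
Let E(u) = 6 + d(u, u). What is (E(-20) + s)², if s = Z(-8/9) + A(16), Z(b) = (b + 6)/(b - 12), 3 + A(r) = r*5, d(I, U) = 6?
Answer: 26409321/3364 ≈ 7850.6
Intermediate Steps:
A(r) = -3 + 5*r (A(r) = -3 + r*5 = -3 + 5*r)
Z(b) = (6 + b)/(-12 + b)
s = 4443/58 (s = (6 - 8/9)/(-12 - 8/9) + (-3 + 5*16) = (6 - 8*⅑)/(-12 - 8*⅑) + (-3 + 80) = (6 - 8/9)/(-12 - 8/9) + 77 = (46/9)/(-116/9) + 77 = -9/116*46/9 + 77 = -23/58 + 77 = 4443/58 ≈ 76.603)
E(u) = 12 (E(u) = 6 + 6 = 12)
(E(-20) + s)² = (12 + 4443/58)² = (5139/58)² = 26409321/3364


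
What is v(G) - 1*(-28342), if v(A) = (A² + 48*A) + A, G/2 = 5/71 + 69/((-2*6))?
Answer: 562866603/20164 ≈ 27914.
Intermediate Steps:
G = -1613/142 (G = 2*(5/71 + 69/((-2*6))) = 2*(5*(1/71) + 69/(-12)) = 2*(5/71 + 69*(-1/12)) = 2*(5/71 - 23/4) = 2*(-1613/284) = -1613/142 ≈ -11.359)
v(A) = A² + 49*A
v(G) - 1*(-28342) = -1613*(49 - 1613/142)/142 - 1*(-28342) = -1613/142*5345/142 + 28342 = -8621485/20164 + 28342 = 562866603/20164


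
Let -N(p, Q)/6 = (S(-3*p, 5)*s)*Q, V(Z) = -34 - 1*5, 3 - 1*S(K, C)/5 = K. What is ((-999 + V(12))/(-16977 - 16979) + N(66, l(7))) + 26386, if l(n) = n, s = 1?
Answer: -268659353/16978 ≈ -15824.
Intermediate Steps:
S(K, C) = 15 - 5*K
V(Z) = -39 (V(Z) = -34 - 5 = -39)
N(p, Q) = -6*Q*(15 + 15*p) (N(p, Q) = -6*(15 - (-15)*p)*1*Q = -6*(15 + 15*p)*1*Q = -6*(15 + 15*p)*Q = -6*Q*(15 + 15*p))
((-999 + V(12))/(-16977 - 16979) + N(66, l(7))) + 26386 = ((-999 - 39)/(-16977 - 16979) + 90*7*(-1 - 1*66)) + 26386 = (-1038/(-33956) + 90*7*(-1 - 66)) + 26386 = (-1038*(-1/33956) + 90*7*(-67)) + 26386 = (519/16978 - 42210) + 26386 = -716640861/16978 + 26386 = -268659353/16978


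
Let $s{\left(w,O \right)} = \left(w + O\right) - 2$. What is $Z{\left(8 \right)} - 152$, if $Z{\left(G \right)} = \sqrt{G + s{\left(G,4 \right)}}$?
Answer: $-152 + 3 \sqrt{2} \approx -147.76$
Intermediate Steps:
$s{\left(w,O \right)} = -2 + O + w$ ($s{\left(w,O \right)} = \left(O + w\right) - 2 = -2 + O + w$)
$Z{\left(G \right)} = \sqrt{2 + 2 G}$ ($Z{\left(G \right)} = \sqrt{G + \left(-2 + 4 + G\right)} = \sqrt{G + \left(2 + G\right)} = \sqrt{2 + 2 G}$)
$Z{\left(8 \right)} - 152 = \sqrt{2 + 2 \cdot 8} - 152 = \sqrt{2 + 16} - 152 = \sqrt{18} - 152 = 3 \sqrt{2} - 152 = -152 + 3 \sqrt{2}$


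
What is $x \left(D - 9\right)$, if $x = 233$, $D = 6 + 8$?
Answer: $1165$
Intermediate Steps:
$D = 14$
$x \left(D - 9\right) = 233 \left(14 - 9\right) = 233 \cdot 5 = 1165$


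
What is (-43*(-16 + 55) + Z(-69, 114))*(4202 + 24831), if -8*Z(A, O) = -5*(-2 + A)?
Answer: -399813443/8 ≈ -4.9977e+7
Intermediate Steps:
Z(A, O) = -5/4 + 5*A/8 (Z(A, O) = -(-5)*(-2 + A)/8 = -(10 - 5*A)/8 = -5/4 + 5*A/8)
(-43*(-16 + 55) + Z(-69, 114))*(4202 + 24831) = (-43*(-16 + 55) + (-5/4 + (5/8)*(-69)))*(4202 + 24831) = (-43*39 + (-5/4 - 345/8))*29033 = (-1677 - 355/8)*29033 = -13771/8*29033 = -399813443/8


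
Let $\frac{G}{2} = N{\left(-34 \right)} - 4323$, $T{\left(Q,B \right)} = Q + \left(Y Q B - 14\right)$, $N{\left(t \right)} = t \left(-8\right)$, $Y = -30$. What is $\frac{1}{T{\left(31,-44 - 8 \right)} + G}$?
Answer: $\frac{1}{40275} \approx 2.4829 \cdot 10^{-5}$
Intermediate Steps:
$N{\left(t \right)} = - 8 t$
$T{\left(Q,B \right)} = -14 + Q - 30 B Q$ ($T{\left(Q,B \right)} = Q + \left(- 30 Q B - 14\right) = Q - \left(14 + 30 B Q\right) = -14 + Q - 30 B Q$)
$G = -8102$ ($G = 2 \left(\left(-8\right) \left(-34\right) - 4323\right) = 2 \left(272 - 4323\right) = 2 \left(-4051\right) = -8102$)
$\frac{1}{T{\left(31,-44 - 8 \right)} + G} = \frac{1}{\left(-14 + 31 - 30 \left(-44 - 8\right) 31\right) - 8102} = \frac{1}{\left(-14 + 31 - \left(-1560\right) 31\right) - 8102} = \frac{1}{\left(-14 + 31 + 48360\right) - 8102} = \frac{1}{48377 - 8102} = \frac{1}{40275}$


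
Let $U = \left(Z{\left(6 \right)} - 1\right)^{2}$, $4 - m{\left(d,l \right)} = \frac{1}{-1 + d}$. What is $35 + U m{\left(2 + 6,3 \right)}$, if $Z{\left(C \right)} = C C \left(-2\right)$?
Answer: $\frac{144128}{7} \approx 20590.0$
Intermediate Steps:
$m{\left(d,l \right)} = 4 - \frac{1}{-1 + d}$
$Z{\left(C \right)} = - 2 C^{2}$ ($Z{\left(C \right)} = C^{2} \left(-2\right) = - 2 C^{2}$)
$U = 5329$ ($U = \left(- 2 \cdot 6^{2} - 1\right)^{2} = \left(\left(-2\right) 36 - 1\right)^{2} = \left(-72 - 1\right)^{2} = \left(-73\right)^{2} = 5329$)
$35 + U m{\left(2 + 6,3 \right)} = 35 + 5329 \frac{-5 + 4 \left(2 + 6\right)}{-1 + \left(2 + 6\right)} = 35 + 5329 \frac{-5 + 4 \cdot 8}{-1 + 8} = 35 + 5329 \frac{-5 + 32}{7} = 35 + 5329 \cdot \frac{1}{7} \cdot 27 = 35 + 5329 \cdot \frac{27}{7} = 35 + \frac{143883}{7} = \frac{144128}{7}$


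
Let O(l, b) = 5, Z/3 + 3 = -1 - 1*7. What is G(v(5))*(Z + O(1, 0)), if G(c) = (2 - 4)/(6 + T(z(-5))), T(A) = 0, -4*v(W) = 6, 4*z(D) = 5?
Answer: 28/3 ≈ 9.3333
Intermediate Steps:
z(D) = 5/4 (z(D) = (¼)*5 = 5/4)
v(W) = -3/2 (v(W) = -¼*6 = -3/2)
Z = -33 (Z = -9 + 3*(-1 - 1*7) = -9 + 3*(-1 - 7) = -9 + 3*(-8) = -9 - 24 = -33)
G(c) = -⅓ (G(c) = (2 - 4)/(6 + 0) = -2/6 = -2*⅙ = -⅓)
G(v(5))*(Z + O(1, 0)) = -(-33 + 5)/3 = -⅓*(-28) = 28/3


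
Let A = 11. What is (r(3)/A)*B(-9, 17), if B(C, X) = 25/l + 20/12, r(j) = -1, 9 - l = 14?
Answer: 10/33 ≈ 0.30303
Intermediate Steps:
l = -5 (l = 9 - 1*14 = 9 - 14 = -5)
B(C, X) = -10/3 (B(C, X) = 25/(-5) + 20/12 = 25*(-⅕) + 20*(1/12) = -5 + 5/3 = -10/3)
(r(3)/A)*B(-9, 17) = -1/11*(-10/3) = 10/33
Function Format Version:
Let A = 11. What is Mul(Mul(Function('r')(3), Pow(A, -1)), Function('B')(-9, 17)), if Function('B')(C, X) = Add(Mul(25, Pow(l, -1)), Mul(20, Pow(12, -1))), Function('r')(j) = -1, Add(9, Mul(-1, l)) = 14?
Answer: Rational(10, 33) ≈ 0.30303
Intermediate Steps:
l = -5 (l = Add(9, Mul(-1, 14)) = Add(9, -14) = -5)
Function('B')(C, X) = Rational(-10, 3) (Function('B')(C, X) = Add(Mul(25, Pow(-5, -1)), Mul(20, Pow(12, -1))) = Add(Mul(25, Rational(-1, 5)), Mul(20, Rational(1, 12))) = Add(-5, Rational(5, 3)) = Rational(-10, 3))
Mul(Mul(Function('r')(3), Pow(A, -1)), Function('B')(-9, 17)) = Mul(Mul(-1, Pow(11, -1)), Rational(-10, 3)) = Mul(Mul(-1, Rational(1, 11)), Rational(-10, 3)) = Mul(Rational(-1, 11), Rational(-10, 3)) = Rational(10, 33)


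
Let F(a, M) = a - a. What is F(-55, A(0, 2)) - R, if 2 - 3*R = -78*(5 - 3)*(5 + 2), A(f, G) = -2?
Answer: -1094/3 ≈ -364.67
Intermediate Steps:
F(a, M) = 0
R = 1094/3 (R = ⅔ - (-26)*(5 - 3)*(5 + 2) = ⅔ - (-26)*2*7 = ⅔ - (-26)*14 = ⅔ - ⅓*(-1092) = ⅔ + 364 = 1094/3 ≈ 364.67)
F(-55, A(0, 2)) - R = 0 - 1*1094/3 = 0 - 1094/3 = -1094/3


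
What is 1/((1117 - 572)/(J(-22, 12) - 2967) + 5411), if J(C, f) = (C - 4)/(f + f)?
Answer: 35617/192717047 ≈ 0.00018481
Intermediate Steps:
J(C, f) = (-4 + C)/(2*f) (J(C, f) = (-4 + C)/((2*f)) = (-4 + C)*(1/(2*f)) = (-4 + C)/(2*f))
1/((1117 - 572)/(J(-22, 12) - 2967) + 5411) = 1/((1117 - 572)/((1/2)*(-4 - 22)/12 - 2967) + 5411) = 1/(545/((1/2)*(1/12)*(-26) - 2967) + 5411) = 1/(545/(-13/12 - 2967) + 5411) = 1/(545/(-35617/12) + 5411) = 1/(545*(-12/35617) + 5411) = 1/(-6540/35617 + 5411) = 1/(192717047/35617) = 35617/192717047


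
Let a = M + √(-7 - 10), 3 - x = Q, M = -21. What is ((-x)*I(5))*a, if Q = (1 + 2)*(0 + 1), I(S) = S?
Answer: 0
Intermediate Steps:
Q = 3 (Q = 3*1 = 3)
x = 0 (x = 3 - 1*3 = 3 - 3 = 0)
a = -21 + I*√17 (a = -21 + √(-7 - 10) = -21 + √(-17) = -21 + I*√17 ≈ -21.0 + 4.1231*I)
((-x)*I(5))*a = (-1*0*5)*(-21 + I*√17) = (0*5)*(-21 + I*√17) = 0*(-21 + I*√17) = 0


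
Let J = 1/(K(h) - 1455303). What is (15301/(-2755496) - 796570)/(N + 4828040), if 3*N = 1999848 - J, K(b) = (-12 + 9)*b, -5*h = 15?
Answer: -4791436446175465761/33050823950274052564 ≈ -0.14497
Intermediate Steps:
h = -3 (h = -1/5*15 = -3)
K(b) = -3*b
J = -1/1455294 (J = 1/(-3*(-3) - 1455303) = 1/(9 - 1455303) = 1/(-1455294) = -1/1455294 ≈ -6.8715e-7)
N = 2910366795313/4365882 (N = (1999848 - 1*(-1/1455294))/3 = (1999848 + 1/1455294)/3 = (1/3)*(2910366795313/1455294) = 2910366795313/4365882 ≈ 6.6662e+5)
(15301/(-2755496) - 796570)/(N + 4828040) = (15301/(-2755496) - 796570)/(2910366795313/4365882 + 4828040) = (15301*(-1/2755496) - 796570)/(23989019726593/4365882) = (-15301/2755496 - 796570)*(4365882/23989019726593) = -2194945464021/2755496*4365882/23989019726593 = -4791436446175465761/33050823950274052564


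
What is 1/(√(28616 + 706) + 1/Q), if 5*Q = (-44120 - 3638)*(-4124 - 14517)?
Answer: -4451284390/23239365409404970452623 + 7133015779436761956*√362/23239365409404970452623 ≈ 0.0058399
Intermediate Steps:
Q = 890256878/5 (Q = ((-44120 - 3638)*(-4124 - 14517))/5 = (-47758*(-18641))/5 = (⅕)*890256878 = 890256878/5 ≈ 1.7805e+8)
1/(√(28616 + 706) + 1/Q) = 1/(√(28616 + 706) + 1/(890256878/5)) = 1/(√29322 + 5/890256878) = 1/(9*√362 + 5/890256878) = 1/(5/890256878 + 9*√362)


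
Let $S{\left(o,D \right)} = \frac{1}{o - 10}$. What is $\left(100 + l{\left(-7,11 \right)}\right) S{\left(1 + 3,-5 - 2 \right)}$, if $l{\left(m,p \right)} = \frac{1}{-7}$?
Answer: $- \frac{233}{14} \approx -16.643$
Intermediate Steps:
$l{\left(m,p \right)} = - \frac{1}{7}$
$S{\left(o,D \right)} = \frac{1}{-10 + o}$
$\left(100 + l{\left(-7,11 \right)}\right) S{\left(1 + 3,-5 - 2 \right)} = \frac{100 - \frac{1}{7}}{-10 + \left(1 + 3\right)} = \frac{699}{7 \left(-10 + 4\right)} = \frac{699}{7 \left(-6\right)} = \frac{699}{7} \left(- \frac{1}{6}\right) = - \frac{233}{14}$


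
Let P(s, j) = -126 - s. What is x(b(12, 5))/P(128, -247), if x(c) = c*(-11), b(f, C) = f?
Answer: 66/127 ≈ 0.51968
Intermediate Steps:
x(c) = -11*c
x(b(12, 5))/P(128, -247) = (-11*12)/(-126 - 1*128) = -132/(-126 - 128) = -132/(-254) = -132*(-1/254) = 66/127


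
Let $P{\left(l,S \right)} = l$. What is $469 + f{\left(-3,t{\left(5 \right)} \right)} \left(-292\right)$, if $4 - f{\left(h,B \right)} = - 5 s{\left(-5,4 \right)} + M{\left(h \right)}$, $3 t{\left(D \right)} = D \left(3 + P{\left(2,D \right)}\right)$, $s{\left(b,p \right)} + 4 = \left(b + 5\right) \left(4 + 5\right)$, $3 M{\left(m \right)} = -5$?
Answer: $\frac{13963}{3} \approx 4654.3$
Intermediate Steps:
$M{\left(m \right)} = - \frac{5}{3}$ ($M{\left(m \right)} = \frac{1}{3} \left(-5\right) = - \frac{5}{3}$)
$s{\left(b,p \right)} = 41 + 9 b$ ($s{\left(b,p \right)} = -4 + \left(b + 5\right) \left(4 + 5\right) = -4 + \left(5 + b\right) 9 = -4 + \left(45 + 9 b\right) = 41 + 9 b$)
$t{\left(D \right)} = \frac{5 D}{3}$ ($t{\left(D \right)} = \frac{D \left(3 + 2\right)}{3} = \frac{D 5}{3} = \frac{5 D}{3}$)
$f{\left(h,B \right)} = - \frac{43}{3}$ ($f{\left(h,B \right)} = 4 - \left(- 5 \left(41 + 9 \left(-5\right)\right) - \frac{5}{3}\right) = 4 - \left(- 5 \left(41 - 45\right) - \frac{5}{3}\right) = 4 - \left(\left(-5\right) \left(-4\right) - \frac{5}{3}\right) = 4 - \left(20 - \frac{5}{3}\right) = 4 - \frac{55}{3} = - \frac{43}{3}$)
$469 + f{\left(-3,t{\left(5 \right)} \right)} \left(-292\right) = 469 - - \frac{12556}{3} = 469 + \frac{12556}{3} = \frac{13963}{3}$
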